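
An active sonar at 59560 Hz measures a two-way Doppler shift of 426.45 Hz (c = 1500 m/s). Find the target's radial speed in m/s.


5.37 m/s


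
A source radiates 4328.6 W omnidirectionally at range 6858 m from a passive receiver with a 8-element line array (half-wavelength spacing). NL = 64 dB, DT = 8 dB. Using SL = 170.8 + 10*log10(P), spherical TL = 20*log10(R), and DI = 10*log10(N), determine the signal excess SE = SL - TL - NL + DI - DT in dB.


Step 1: SL = 170.8 + 10*log10(4328.6) = 207.16 dB
Step 2: TL = 20*log10(6858) = 76.72 dB
Step 3: DI = 10*log10(8) = 9.03 dB
Step 4: SE = SL - TL - NL + DI - DT = 207.16 - 76.72 - 64 + 9.03 - 8 = 67.47

67.47 dB


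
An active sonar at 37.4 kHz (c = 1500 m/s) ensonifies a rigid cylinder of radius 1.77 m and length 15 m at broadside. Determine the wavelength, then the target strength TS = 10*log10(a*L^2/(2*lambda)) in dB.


Step 1: lambda = c/f = 1500/37400 = 0.04011 m
Step 2: TS = 10*log10(a*L^2/(2*lambda)) = 10*log10(1.77*15^2/(2*0.04011)) = 36.96

36.96 dB


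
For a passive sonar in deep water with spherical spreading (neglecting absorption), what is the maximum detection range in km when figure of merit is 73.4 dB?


At max range FOM = TL, so 20*log10(R) = 73.4
R = 10^(73.4/20) = 4677.35 m = 4.68 km

4.68 km


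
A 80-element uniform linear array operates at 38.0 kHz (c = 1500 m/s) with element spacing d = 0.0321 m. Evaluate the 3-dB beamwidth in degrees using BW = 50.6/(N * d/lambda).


0.78 deg


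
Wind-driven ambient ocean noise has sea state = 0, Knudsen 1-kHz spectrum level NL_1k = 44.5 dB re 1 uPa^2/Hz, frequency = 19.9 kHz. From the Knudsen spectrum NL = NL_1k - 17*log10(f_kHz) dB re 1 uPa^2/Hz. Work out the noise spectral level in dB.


NL = NL_1k - 17*log10(f_kHz) = 44.5 - 17*log10(19.9) = 44.5 - (22.08) = 22.42

22.42 dB


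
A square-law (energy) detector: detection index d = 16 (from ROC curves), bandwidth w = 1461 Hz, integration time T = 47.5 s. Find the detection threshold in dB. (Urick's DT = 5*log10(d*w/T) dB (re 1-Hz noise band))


DT = 5*log10(d*w/T) = 5*log10(16 * 1461 / 47.5) = 5*log10(492.13) = 13.46

13.46 dB


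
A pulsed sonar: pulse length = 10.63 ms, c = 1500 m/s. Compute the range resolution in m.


7.9725 m


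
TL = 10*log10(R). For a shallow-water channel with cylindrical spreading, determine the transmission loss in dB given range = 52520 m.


47.2 dB


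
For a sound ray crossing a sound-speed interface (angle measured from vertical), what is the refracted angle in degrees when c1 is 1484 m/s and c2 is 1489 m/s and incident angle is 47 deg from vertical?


47.21 deg


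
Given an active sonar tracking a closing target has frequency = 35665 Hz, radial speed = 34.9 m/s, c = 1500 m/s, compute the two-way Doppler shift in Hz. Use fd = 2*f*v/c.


fd = 2*f*v/c = 2 * 35665 * 34.9 / 1500 = 1659.61

1659.61 Hz


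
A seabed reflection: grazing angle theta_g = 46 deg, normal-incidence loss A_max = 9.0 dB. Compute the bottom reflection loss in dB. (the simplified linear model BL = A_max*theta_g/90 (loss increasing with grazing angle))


BL = A_max * theta_g / 90 = 9.0 * 46 / 90 = 4.6

4.6 dB


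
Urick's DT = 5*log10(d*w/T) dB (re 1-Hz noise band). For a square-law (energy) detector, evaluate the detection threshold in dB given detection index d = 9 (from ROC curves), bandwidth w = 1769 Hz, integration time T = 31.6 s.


DT = 5*log10(d*w/T) = 5*log10(9 * 1769 / 31.6) = 5*log10(503.83) = 13.51

13.51 dB


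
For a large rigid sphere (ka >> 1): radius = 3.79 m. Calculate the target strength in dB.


TS = 10*log10(3.79^2 / 4) = 10*log10(3.591025) = 5.55

5.55 dB


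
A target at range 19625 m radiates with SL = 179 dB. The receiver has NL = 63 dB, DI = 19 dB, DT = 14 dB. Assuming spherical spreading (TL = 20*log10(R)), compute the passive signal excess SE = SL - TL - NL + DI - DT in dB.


Step 1: TL = 20*log10(19625) = 85.86 dB
Step 2: SE = 179 - 85.86 - 63 + 19 - 14 = 35.14

35.14 dB


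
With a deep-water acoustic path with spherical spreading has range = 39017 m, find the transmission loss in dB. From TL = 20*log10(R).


TL = 20*log10(39017) = 91.83

91.83 dB


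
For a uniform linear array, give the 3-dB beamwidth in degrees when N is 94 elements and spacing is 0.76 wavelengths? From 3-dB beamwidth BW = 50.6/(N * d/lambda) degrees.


0.71 deg


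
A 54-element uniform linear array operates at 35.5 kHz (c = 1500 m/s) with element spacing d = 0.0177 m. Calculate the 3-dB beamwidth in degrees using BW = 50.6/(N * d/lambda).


2.24 deg


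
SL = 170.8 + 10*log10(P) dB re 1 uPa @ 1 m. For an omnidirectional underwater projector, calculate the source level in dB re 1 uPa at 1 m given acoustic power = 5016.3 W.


SL = 170.8 + 10*log10(5016.3) = 170.8 + 37.0 = 207.8

207.8 dB


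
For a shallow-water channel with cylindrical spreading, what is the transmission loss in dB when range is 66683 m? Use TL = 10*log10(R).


48.24 dB


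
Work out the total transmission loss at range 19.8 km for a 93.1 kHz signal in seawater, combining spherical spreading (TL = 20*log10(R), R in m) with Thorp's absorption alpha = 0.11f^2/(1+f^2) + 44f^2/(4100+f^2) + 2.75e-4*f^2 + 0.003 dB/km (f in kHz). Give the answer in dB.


Step 1 (Thorp): alpha = 0.11*8667.61/(1+8667.61) + 44*8667.61/(4100+8667.61) + 2.75e-4*8667.61 + 0.003 = 32.3671 dB/km
Step 2: TL_spread = 20*log10(19800) = 85.93 dB
Step 3: TL_abs = alpha*R = 32.3671 * 19.8 = 640.87 dB
Step 4: TL_total = 85.93 + 640.87 = 726.8

726.8 dB


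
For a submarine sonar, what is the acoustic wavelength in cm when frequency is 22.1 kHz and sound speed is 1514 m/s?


lambda = c/f = 1514 / 22100 = 0.0685 m = 6.85 cm

6.85 cm


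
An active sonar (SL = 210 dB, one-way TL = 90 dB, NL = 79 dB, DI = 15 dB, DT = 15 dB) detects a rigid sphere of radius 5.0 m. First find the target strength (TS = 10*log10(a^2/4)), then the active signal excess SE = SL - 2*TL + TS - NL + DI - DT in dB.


Step 1: TS = 10*log10(5.0^2/4) = 7.96 dB
Step 2: SE = SL - 2*TL + TS - NL + DI - DT = 210 - 2*90 + (7.96) - 79 + 15 - 15 = -41.04

-41.04 dB


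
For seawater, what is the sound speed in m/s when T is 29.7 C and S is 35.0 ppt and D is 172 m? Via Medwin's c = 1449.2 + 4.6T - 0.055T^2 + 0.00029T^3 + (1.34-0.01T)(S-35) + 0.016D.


c = 1449.2 + 4.6*29.7 - 0.055*29.7^2 + 0.00029*29.7^3 + (1.34 - 0.01*29.7)*(35.0 - 35) + 0.016*172 = 1547.65

1547.65 m/s


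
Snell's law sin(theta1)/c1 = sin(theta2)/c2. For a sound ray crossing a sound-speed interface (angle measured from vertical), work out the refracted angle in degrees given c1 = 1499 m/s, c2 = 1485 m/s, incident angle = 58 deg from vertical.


sin(theta2) = (c2/c1)*sin(theta1) = (1485/1499)*sin(58 deg) = 0.84013
theta2 = arcsin(0.84013) = 57.15

57.15 deg


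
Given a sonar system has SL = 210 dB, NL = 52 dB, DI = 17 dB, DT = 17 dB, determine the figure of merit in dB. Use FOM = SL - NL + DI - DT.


158 dB


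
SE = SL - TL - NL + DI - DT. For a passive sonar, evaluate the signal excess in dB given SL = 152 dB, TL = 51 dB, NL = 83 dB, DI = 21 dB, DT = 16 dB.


SE = SL - TL - NL + DI - DT = 152 - 51 - 83 + 21 - 16 = 23

23 dB


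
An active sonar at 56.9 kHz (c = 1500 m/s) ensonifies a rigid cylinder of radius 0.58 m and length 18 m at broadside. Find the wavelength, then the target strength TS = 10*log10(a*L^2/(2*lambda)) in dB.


Step 1: lambda = c/f = 1500/56900 = 0.02636 m
Step 2: TS = 10*log10(a*L^2/(2*lambda)) = 10*log10(0.58*18^2/(2*0.02636)) = 35.52

35.52 dB


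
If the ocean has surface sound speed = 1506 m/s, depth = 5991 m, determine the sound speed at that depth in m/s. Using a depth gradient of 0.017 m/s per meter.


1607.847 m/s


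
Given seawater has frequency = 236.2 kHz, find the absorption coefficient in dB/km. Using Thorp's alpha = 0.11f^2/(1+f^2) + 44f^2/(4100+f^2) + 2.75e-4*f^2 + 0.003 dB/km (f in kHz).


56.443 dB/km


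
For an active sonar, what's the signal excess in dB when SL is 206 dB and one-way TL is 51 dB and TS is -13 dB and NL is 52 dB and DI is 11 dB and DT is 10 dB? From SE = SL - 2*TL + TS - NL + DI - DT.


40 dB


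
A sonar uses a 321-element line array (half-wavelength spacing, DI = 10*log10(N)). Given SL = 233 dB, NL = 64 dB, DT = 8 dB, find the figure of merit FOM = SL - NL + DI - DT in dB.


Step 1: DI = 10*log10(321) = 25.07 dB
Step 2: FOM = SL - NL + DI - DT = 233 - 64 + 25.07 - 8 = 186.07

186.07 dB


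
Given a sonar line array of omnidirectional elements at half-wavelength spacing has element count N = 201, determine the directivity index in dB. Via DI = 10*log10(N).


DI = 10*log10(201) = 23.03

23.03 dB


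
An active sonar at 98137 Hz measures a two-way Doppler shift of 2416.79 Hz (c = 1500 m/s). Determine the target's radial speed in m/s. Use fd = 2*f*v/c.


18.47 m/s


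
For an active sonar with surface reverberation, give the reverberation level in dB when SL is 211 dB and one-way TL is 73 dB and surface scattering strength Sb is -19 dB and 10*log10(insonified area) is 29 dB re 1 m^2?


RL = SL - 2*TL + Sb + 10*log10(A) = 211 - 2*73 + (-19) + 29 = 75

75 dB


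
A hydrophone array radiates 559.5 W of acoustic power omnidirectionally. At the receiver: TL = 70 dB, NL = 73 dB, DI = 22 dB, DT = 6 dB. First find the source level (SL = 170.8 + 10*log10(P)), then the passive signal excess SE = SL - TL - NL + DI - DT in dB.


Step 1: SL = 170.8 + 10*log10(559.5) = 198.28 dB
Step 2: SE = SL - TL - NL + DI - DT = 198.28 - 70 - 73 + 22 - 6 = 71.28

71.28 dB


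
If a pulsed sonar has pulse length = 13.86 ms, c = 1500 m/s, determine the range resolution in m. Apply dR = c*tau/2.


dR = c*tau/2 = 1500 * 13.86e-3 / 2 = 10.395

10.395 m


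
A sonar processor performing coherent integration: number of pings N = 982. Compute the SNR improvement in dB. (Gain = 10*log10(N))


29.92 dB


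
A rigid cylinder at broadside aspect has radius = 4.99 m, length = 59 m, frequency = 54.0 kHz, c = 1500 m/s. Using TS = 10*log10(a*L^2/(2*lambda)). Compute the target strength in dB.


lambda = 1500/54000 = 0.02778 m
TS = 10*log10(4.99*59^2/(2*0.02778)) = 54.95

54.95 dB


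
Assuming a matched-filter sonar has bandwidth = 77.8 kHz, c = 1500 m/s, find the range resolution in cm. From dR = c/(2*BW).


dR = c/(2*BW) = 1500 / (2 * 77.8e3) = 0.0096 m = 0.96 cm

0.96 cm


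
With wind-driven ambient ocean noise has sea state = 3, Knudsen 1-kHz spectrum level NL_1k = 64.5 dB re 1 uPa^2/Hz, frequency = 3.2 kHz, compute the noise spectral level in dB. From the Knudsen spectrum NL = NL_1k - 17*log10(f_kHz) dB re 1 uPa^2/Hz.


NL = NL_1k - 17*log10(f_kHz) = 64.5 - 17*log10(3.2) = 64.5 - (8.59) = 55.91

55.91 dB


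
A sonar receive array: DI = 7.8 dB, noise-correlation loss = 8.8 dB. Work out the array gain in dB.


AG = DI - L_corr = 7.8 - 8.8 = -1.0

-1.0 dB


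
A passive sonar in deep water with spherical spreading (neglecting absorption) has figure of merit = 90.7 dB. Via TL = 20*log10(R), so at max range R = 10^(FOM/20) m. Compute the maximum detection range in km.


34.28 km


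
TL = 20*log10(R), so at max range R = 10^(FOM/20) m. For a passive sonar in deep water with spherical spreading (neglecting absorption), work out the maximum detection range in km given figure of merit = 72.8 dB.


At max range FOM = TL, so 20*log10(R) = 72.8
R = 10^(72.8/20) = 4365.16 m = 4.37 km

4.37 km


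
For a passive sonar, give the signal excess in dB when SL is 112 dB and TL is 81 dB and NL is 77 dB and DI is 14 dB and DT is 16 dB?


SE = SL - TL - NL + DI - DT = 112 - 81 - 77 + 14 - 16 = -48

-48 dB


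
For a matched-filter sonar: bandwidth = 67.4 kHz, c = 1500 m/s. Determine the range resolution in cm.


dR = c/(2*BW) = 1500 / (2 * 67.4e3) = 0.0111 m = 1.11 cm

1.11 cm


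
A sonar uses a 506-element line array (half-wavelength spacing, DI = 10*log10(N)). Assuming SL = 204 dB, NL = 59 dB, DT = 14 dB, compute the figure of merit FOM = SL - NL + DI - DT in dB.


Step 1: DI = 10*log10(506) = 27.04 dB
Step 2: FOM = SL - NL + DI - DT = 204 - 59 + 27.04 - 14 = 158.04

158.04 dB


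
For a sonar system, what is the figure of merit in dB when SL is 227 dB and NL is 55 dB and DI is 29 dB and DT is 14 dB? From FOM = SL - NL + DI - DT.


FOM = SL - NL + DI - DT = 227 - 55 + 29 - 14 = 187

187 dB


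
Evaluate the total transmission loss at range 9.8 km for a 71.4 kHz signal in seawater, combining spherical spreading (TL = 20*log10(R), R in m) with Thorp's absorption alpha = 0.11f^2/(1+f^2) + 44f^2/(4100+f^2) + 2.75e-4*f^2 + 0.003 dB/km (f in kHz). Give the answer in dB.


333.66 dB


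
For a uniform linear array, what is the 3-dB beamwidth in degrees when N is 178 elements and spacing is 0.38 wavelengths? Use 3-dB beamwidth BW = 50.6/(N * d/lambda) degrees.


0.75 deg


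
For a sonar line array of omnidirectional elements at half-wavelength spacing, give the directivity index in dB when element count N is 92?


19.64 dB


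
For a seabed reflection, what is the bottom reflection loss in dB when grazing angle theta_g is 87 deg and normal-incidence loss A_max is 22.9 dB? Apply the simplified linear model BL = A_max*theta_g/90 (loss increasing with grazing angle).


BL = A_max * theta_g / 90 = 22.9 * 87 / 90 = 22.14

22.14 dB


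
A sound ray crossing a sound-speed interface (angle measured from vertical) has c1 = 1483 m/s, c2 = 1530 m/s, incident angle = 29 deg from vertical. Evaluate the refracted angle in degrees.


30.01 deg


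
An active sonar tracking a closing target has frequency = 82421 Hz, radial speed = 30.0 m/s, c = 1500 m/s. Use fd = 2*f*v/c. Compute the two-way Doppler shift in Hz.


3296.84 Hz


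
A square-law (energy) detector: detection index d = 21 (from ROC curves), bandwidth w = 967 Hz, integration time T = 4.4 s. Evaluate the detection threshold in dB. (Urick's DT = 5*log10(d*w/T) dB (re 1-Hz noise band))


DT = 5*log10(d*w/T) = 5*log10(21 * 967 / 4.4) = 5*log10(4615.23) = 18.32

18.32 dB


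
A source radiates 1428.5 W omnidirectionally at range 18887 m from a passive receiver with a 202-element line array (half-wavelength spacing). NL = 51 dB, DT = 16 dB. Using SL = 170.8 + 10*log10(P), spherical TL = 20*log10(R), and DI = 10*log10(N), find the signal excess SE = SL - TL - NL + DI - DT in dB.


72.88 dB


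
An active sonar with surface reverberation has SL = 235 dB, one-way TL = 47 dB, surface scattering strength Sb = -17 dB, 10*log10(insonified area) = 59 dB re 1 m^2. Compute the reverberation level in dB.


RL = SL - 2*TL + Sb + 10*log10(A) = 235 - 2*47 + (-17) + 59 = 183

183 dB


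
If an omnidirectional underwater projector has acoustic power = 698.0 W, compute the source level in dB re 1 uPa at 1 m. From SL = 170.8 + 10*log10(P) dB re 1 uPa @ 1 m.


199.24 dB


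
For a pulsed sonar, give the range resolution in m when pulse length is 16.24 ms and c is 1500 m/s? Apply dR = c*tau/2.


12.18 m


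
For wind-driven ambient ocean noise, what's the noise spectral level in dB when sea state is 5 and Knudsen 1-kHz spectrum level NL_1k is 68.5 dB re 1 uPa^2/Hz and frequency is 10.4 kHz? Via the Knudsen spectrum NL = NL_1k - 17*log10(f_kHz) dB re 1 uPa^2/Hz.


NL = NL_1k - 17*log10(f_kHz) = 68.5 - 17*log10(10.4) = 68.5 - (17.29) = 51.21

51.21 dB


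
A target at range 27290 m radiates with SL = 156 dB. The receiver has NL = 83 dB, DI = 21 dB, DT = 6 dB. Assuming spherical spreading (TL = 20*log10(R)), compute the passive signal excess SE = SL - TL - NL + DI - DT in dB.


-0.72 dB


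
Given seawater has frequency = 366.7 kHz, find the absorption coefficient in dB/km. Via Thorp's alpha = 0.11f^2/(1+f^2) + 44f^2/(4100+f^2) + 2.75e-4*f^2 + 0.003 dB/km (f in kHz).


79.79 dB/km


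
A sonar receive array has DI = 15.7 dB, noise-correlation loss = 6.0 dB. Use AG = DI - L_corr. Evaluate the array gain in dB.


AG = DI - L_corr = 15.7 - 6.0 = 9.7

9.7 dB


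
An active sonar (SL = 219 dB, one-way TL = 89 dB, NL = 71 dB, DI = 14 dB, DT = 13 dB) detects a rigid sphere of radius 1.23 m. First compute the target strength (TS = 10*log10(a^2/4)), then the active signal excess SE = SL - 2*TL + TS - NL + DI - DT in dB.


Step 1: TS = 10*log10(1.23^2/4) = -4.22 dB
Step 2: SE = SL - 2*TL + TS - NL + DI - DT = 219 - 2*89 + (-4.22) - 71 + 14 - 13 = -33.22

-33.22 dB


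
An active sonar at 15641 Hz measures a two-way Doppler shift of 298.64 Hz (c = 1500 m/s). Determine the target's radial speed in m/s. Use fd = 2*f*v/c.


From fd = 2*f*v/c, v = c*fd/(2*f) = 1500 * 298.64 / (2*15641) = 14.32

14.32 m/s


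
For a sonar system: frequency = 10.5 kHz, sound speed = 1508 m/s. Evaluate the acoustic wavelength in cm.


14.36 cm


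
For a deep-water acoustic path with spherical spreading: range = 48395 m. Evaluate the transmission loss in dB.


TL = 20*log10(48395) = 93.7

93.7 dB


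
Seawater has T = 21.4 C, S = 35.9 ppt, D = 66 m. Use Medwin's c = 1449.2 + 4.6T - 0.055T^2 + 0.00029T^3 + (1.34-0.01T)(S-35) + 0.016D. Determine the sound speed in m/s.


c = 1449.2 + 4.6*21.4 - 0.055*21.4^2 + 0.00029*21.4^3 + (1.34 - 0.01*21.4)*(35.9 - 35) + 0.016*66 = 1527.36

1527.36 m/s


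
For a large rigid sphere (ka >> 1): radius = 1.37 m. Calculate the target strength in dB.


TS = 10*log10(1.37^2 / 4) = 10*log10(0.469225) = -3.29

-3.29 dB


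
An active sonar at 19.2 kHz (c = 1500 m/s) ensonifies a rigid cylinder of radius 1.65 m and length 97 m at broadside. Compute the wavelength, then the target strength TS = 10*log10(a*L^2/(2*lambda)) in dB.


Step 1: lambda = c/f = 1500/19200 = 0.07812 m
Step 2: TS = 10*log10(a*L^2/(2*lambda)) = 10*log10(1.65*97^2/(2*0.07812)) = 49.97

49.97 dB


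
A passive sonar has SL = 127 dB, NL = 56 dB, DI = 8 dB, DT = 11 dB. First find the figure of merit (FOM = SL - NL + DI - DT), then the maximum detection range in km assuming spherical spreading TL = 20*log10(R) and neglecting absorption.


Step 1: FOM = SL - NL + DI - DT = 127 - 56 + 8 - 11 = 68 dB
Step 2: at max range FOM = TL = 20*log10(R), so R = 10^(68/20) = 2511.89 m = 2.51 km

2.51 km


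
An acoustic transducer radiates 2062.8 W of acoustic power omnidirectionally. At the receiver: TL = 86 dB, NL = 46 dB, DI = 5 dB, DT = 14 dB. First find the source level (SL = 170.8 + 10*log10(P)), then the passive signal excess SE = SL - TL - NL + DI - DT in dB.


Step 1: SL = 170.8 + 10*log10(2062.8) = 203.94 dB
Step 2: SE = SL - TL - NL + DI - DT = 203.94 - 86 - 46 + 5 - 14 = 62.94

62.94 dB


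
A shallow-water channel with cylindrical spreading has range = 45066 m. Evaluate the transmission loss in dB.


TL = 10*log10(45066) = 46.54

46.54 dB


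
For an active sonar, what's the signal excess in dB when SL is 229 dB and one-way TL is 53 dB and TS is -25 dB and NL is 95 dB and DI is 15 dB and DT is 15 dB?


SE = SL - 2*TL + TS - NL + DI - DT = 229 - 2*53 + (-25) - 95 + 15 - 15 = 3

3 dB


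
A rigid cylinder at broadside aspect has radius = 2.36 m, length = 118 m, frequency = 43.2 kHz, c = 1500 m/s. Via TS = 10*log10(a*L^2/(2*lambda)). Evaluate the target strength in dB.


lambda = 1500/43200 = 0.03472 m
TS = 10*log10(2.36*118^2/(2*0.03472)) = 56.75

56.75 dB


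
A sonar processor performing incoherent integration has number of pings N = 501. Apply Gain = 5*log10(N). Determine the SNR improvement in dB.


Gain = 5*log10(501) = 13.5

13.5 dB


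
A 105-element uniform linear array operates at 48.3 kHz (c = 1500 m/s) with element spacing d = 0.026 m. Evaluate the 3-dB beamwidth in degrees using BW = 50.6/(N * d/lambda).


0.58 deg


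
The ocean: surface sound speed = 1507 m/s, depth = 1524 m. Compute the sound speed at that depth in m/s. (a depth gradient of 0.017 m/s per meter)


c = 1507 + 0.017 * 1524 = 1532.908

1532.908 m/s


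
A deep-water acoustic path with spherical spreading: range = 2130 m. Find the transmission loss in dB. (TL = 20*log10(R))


TL = 20*log10(2130) = 66.57

66.57 dB


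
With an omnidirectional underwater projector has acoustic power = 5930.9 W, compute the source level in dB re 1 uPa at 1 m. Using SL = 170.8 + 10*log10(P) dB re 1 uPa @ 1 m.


SL = 170.8 + 10*log10(5930.9) = 170.8 + 37.73 = 208.53

208.53 dB


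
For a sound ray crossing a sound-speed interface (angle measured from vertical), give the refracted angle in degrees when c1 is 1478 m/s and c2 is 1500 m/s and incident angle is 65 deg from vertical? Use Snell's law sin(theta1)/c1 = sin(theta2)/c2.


sin(theta2) = (c2/c1)*sin(theta1) = (1500/1478)*sin(65 deg) = 0.9198
theta2 = arcsin(0.9198) = 66.9

66.9 deg


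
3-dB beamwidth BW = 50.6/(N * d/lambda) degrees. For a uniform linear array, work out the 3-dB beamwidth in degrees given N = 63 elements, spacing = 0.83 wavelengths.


BW = 50.6 / (63 * 0.83) = 50.6 / 52.29 = 0.97

0.97 deg


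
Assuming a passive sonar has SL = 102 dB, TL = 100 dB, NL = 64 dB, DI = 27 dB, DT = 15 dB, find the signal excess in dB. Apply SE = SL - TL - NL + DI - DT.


SE = SL - TL - NL + DI - DT = 102 - 100 - 64 + 27 - 15 = -50

-50 dB


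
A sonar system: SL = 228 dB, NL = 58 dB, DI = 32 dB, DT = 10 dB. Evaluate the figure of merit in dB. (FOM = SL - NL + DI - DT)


FOM = SL - NL + DI - DT = 228 - 58 + 32 - 10 = 192

192 dB


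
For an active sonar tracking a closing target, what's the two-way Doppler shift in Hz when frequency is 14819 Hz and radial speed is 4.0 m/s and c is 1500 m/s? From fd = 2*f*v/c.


fd = 2*f*v/c = 2 * 14819 * 4.0 / 1500 = 79.03

79.03 Hz


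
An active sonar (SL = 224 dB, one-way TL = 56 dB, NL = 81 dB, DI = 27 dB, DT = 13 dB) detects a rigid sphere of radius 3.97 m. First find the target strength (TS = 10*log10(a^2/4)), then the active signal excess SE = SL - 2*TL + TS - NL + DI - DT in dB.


Step 1: TS = 10*log10(3.97^2/4) = 5.96 dB
Step 2: SE = SL - 2*TL + TS - NL + DI - DT = 224 - 2*56 + (5.96) - 81 + 27 - 13 = 50.96

50.96 dB


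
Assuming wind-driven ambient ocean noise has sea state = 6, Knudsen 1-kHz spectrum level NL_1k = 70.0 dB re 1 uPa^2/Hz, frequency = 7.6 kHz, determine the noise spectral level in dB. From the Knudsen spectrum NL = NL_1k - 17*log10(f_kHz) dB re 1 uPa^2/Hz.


NL = NL_1k - 17*log10(f_kHz) = 70.0 - 17*log10(7.6) = 70.0 - (14.97) = 55.03

55.03 dB


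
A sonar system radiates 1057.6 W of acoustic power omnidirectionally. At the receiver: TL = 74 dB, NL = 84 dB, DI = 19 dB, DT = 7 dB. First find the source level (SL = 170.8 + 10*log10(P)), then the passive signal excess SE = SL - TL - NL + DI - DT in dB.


Step 1: SL = 170.8 + 10*log10(1057.6) = 201.04 dB
Step 2: SE = SL - TL - NL + DI - DT = 201.04 - 74 - 84 + 19 - 7 = 55.04

55.04 dB


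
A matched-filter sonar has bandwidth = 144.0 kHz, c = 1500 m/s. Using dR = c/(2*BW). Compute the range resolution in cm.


0.52 cm


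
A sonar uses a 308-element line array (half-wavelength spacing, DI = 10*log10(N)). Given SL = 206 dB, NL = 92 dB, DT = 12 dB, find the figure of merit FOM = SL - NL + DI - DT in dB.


Step 1: DI = 10*log10(308) = 24.89 dB
Step 2: FOM = SL - NL + DI - DT = 206 - 92 + 24.89 - 12 = 126.89

126.89 dB


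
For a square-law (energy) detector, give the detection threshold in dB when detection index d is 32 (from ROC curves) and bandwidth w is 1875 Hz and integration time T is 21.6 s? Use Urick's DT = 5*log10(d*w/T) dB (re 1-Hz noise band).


DT = 5*log10(d*w/T) = 5*log10(32 * 1875 / 21.6) = 5*log10(2777.78) = 17.22

17.22 dB


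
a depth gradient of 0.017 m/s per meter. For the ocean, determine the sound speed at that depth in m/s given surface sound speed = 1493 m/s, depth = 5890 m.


1593.13 m/s


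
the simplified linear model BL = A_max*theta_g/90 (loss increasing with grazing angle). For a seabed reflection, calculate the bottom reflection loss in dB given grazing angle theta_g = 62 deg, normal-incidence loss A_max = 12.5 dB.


BL = A_max * theta_g / 90 = 12.5 * 62 / 90 = 8.61

8.61 dB


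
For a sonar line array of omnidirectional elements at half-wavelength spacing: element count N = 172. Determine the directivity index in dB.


22.36 dB


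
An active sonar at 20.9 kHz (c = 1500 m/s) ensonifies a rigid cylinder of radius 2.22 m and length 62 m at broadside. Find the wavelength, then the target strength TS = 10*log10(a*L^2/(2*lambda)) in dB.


Step 1: lambda = c/f = 1500/20900 = 0.07177 m
Step 2: TS = 10*log10(a*L^2/(2*lambda)) = 10*log10(2.22*62^2/(2*0.07177)) = 47.74

47.74 dB


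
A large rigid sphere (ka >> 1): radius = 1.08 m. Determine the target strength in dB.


TS = 10*log10(1.08^2 / 4) = 10*log10(0.2916) = -5.35

-5.35 dB


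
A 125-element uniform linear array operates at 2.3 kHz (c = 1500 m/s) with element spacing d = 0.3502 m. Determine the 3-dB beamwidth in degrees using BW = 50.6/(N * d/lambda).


Step 1: lambda = 1500/2300 = 0.65217 m
Step 2: d/lambda = 0.3502/0.65217 = 0.537
Step 3: BW = 50.6/(N * d/lambda) = 50.6/(125 * 0.537) = 0.75

0.75 deg


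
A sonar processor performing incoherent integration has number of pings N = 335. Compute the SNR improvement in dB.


Gain = 5*log10(335) = 12.63

12.63 dB


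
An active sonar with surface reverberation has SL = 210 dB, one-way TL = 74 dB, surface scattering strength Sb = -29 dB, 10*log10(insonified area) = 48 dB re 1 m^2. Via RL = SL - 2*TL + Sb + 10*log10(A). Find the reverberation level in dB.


RL = SL - 2*TL + Sb + 10*log10(A) = 210 - 2*74 + (-29) + 48 = 81

81 dB


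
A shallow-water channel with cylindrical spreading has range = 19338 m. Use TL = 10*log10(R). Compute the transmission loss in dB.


TL = 10*log10(19338) = 42.86

42.86 dB


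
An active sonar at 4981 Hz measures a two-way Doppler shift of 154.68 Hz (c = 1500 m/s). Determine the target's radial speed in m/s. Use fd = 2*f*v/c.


From fd = 2*f*v/c, v = c*fd/(2*f) = 1500 * 154.68 / (2*4981) = 23.29

23.29 m/s


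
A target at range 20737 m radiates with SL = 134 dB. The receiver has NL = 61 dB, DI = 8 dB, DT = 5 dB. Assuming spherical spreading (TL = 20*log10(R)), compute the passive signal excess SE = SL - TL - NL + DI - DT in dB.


Step 1: TL = 20*log10(20737) = 86.33 dB
Step 2: SE = 134 - 86.33 - 61 + 8 - 5 = -10.33

-10.33 dB


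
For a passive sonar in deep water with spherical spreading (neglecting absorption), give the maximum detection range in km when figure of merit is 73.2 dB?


At max range FOM = TL, so 20*log10(R) = 73.2
R = 10^(73.2/20) = 4570.88 m = 4.57 km

4.57 km


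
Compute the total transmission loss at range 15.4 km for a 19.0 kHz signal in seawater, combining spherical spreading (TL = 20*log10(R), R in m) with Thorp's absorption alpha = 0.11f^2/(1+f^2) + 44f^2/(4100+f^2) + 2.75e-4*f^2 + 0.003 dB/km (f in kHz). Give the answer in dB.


Step 1 (Thorp): alpha = 0.11*361.0/(1+361.0) + 44*361.0/(4100+361.0) + 2.75e-4*361.0 + 0.003 = 3.7726 dB/km
Step 2: TL_spread = 20*log10(15400) = 83.75 dB
Step 3: TL_abs = alpha*R = 3.7726 * 15.4 = 58.1 dB
Step 4: TL_total = 83.75 + 58.1 = 141.85

141.85 dB


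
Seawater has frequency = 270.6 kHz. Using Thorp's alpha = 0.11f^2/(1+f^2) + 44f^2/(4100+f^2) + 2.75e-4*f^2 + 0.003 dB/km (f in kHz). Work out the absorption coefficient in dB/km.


61.917 dB/km


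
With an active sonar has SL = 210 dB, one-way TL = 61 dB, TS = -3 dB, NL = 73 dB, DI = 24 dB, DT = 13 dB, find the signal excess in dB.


SE = SL - 2*TL + TS - NL + DI - DT = 210 - 2*61 + (-3) - 73 + 24 - 13 = 23

23 dB


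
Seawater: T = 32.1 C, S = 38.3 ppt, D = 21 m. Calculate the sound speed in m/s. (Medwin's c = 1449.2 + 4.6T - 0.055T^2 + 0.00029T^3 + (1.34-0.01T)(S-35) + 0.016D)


c = 1449.2 + 4.6*32.1 - 0.055*32.1^2 + 0.00029*32.1^3 + (1.34 - 0.01*32.1)*(38.3 - 35) + 0.016*21 = 1553.48

1553.48 m/s


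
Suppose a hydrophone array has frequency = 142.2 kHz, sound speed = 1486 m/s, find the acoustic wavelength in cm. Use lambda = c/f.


lambda = c/f = 1486 / 142200 = 0.0105 m = 1.05 cm

1.05 cm


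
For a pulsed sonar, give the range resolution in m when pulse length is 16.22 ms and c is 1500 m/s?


dR = c*tau/2 = 1500 * 16.22e-3 / 2 = 12.165

12.165 m


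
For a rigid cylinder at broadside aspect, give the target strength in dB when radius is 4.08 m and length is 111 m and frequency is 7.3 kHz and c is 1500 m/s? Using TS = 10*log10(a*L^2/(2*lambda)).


lambda = 1500/7300 = 0.20548 m
TS = 10*log10(4.08*111^2/(2*0.20548)) = 50.88

50.88 dB


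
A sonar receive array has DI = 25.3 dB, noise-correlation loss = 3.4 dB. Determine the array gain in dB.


AG = DI - L_corr = 25.3 - 3.4 = 21.9

21.9 dB


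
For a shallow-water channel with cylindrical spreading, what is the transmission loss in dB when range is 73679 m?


48.67 dB


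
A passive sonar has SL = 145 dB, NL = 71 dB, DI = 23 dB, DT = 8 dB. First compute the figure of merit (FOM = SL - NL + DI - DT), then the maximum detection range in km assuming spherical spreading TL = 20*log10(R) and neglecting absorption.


Step 1: FOM = SL - NL + DI - DT = 145 - 71 + 23 - 8 = 89 dB
Step 2: at max range FOM = TL = 20*log10(R), so R = 10^(89/20) = 28183.83 m = 28.18 km

28.18 km


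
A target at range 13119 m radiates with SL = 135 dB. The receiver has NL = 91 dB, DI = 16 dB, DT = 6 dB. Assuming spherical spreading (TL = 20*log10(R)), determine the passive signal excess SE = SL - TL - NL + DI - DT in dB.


Step 1: TL = 20*log10(13119) = 82.36 dB
Step 2: SE = 135 - 82.36 - 91 + 16 - 6 = -28.36

-28.36 dB


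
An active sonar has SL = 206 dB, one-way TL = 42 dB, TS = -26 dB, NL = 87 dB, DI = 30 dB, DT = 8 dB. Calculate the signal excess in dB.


SE = SL - 2*TL + TS - NL + DI - DT = 206 - 2*42 + (-26) - 87 + 30 - 8 = 31

31 dB


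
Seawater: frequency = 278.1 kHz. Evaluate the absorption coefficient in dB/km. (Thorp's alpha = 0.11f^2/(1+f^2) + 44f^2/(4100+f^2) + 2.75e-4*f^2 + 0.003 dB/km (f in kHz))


63.166 dB/km


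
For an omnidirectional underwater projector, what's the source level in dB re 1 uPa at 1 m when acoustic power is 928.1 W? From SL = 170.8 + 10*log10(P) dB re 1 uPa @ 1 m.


SL = 170.8 + 10*log10(928.1) = 170.8 + 29.68 = 200.48

200.48 dB


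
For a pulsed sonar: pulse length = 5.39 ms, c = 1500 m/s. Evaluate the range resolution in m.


4.0425 m


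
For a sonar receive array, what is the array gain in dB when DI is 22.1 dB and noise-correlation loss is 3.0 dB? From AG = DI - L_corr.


AG = DI - L_corr = 22.1 - 3.0 = 19.1

19.1 dB


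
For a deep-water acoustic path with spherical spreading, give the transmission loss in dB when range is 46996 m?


TL = 20*log10(46996) = 93.44

93.44 dB


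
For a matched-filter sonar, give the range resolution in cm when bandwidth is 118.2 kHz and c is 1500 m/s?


dR = c/(2*BW) = 1500 / (2 * 118.2e3) = 0.0063 m = 0.63 cm

0.63 cm


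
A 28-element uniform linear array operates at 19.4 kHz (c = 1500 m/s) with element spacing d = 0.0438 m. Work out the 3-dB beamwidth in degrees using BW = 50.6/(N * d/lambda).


Step 1: lambda = 1500/19400 = 0.07732 m
Step 2: d/lambda = 0.0438/0.07732 = 0.5665
Step 3: BW = 50.6/(N * d/lambda) = 50.6/(28 * 0.5665) = 3.19

3.19 deg


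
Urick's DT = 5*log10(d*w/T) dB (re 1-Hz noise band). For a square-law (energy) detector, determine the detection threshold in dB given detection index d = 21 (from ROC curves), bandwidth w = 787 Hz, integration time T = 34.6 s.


DT = 5*log10(d*w/T) = 5*log10(21 * 787 / 34.6) = 5*log10(477.66) = 13.4

13.4 dB


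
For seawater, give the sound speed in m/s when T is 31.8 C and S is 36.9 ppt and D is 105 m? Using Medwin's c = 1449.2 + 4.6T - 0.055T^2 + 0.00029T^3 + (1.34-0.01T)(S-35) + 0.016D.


c = 1449.2 + 4.6*31.8 - 0.055*31.8^2 + 0.00029*31.8^3 + (1.34 - 0.01*31.8)*(36.9 - 35) + 0.016*105 = 1552.81

1552.81 m/s


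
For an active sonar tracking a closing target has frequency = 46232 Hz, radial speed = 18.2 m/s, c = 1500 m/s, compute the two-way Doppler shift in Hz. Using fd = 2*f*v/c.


fd = 2*f*v/c = 2 * 46232 * 18.2 / 1500 = 1121.9

1121.9 Hz


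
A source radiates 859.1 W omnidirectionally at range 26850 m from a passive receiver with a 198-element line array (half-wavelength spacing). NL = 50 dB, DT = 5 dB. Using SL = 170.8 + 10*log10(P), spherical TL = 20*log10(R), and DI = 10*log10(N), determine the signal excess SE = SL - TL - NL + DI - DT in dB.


Step 1: SL = 170.8 + 10*log10(859.1) = 200.14 dB
Step 2: TL = 20*log10(26850) = 88.58 dB
Step 3: DI = 10*log10(198) = 22.97 dB
Step 4: SE = SL - TL - NL + DI - DT = 200.14 - 88.58 - 50 + 22.97 - 5 = 79.53

79.53 dB


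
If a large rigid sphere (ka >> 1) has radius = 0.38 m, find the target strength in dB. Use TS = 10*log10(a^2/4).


TS = 10*log10(0.38^2 / 4) = 10*log10(0.0361) = -14.42

-14.42 dB


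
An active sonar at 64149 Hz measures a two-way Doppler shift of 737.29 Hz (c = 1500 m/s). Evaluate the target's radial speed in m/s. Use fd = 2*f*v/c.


8.62 m/s


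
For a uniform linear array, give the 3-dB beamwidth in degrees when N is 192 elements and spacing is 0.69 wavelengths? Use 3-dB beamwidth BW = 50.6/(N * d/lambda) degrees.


0.38 deg


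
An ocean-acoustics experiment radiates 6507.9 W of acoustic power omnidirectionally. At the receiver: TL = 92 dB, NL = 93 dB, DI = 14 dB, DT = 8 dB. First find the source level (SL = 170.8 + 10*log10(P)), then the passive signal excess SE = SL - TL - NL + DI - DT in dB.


Step 1: SL = 170.8 + 10*log10(6507.9) = 208.93 dB
Step 2: SE = SL - TL - NL + DI - DT = 208.93 - 92 - 93 + 14 - 8 = 29.93

29.93 dB


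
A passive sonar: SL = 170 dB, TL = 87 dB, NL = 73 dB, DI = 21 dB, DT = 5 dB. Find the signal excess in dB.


SE = SL - TL - NL + DI - DT = 170 - 87 - 73 + 21 - 5 = 26

26 dB


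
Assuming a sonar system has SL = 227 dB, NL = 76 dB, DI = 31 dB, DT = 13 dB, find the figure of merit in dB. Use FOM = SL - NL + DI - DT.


FOM = SL - NL + DI - DT = 227 - 76 + 31 - 13 = 169

169 dB


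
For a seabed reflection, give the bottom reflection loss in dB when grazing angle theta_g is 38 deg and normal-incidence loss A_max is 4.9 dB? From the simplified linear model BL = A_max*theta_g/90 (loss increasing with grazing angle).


BL = A_max * theta_g / 90 = 4.9 * 38 / 90 = 2.07

2.07 dB


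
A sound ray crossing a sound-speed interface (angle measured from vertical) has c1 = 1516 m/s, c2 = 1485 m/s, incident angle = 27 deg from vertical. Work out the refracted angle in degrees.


26.4 deg


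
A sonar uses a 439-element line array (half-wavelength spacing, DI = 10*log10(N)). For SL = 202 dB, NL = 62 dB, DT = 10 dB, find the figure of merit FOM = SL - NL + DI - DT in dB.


Step 1: DI = 10*log10(439) = 26.42 dB
Step 2: FOM = SL - NL + DI - DT = 202 - 62 + 26.42 - 10 = 156.42

156.42 dB


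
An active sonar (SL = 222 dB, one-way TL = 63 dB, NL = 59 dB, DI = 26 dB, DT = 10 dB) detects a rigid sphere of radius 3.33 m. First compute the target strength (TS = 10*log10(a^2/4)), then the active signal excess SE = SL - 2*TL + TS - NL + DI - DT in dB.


Step 1: TS = 10*log10(3.33^2/4) = 4.43 dB
Step 2: SE = SL - 2*TL + TS - NL + DI - DT = 222 - 2*63 + (4.43) - 59 + 26 - 10 = 57.43

57.43 dB


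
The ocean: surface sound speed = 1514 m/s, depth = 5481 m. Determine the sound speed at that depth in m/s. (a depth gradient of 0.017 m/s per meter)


c = 1514 + 0.017 * 5481 = 1607.177

1607.177 m/s


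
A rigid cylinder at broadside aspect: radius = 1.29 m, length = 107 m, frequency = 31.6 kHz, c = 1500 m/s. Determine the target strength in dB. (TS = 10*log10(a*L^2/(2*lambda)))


51.92 dB


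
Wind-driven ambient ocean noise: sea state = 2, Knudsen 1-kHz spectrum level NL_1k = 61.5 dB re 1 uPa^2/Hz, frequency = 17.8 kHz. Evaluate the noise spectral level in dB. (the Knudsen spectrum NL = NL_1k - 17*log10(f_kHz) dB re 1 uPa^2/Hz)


NL = NL_1k - 17*log10(f_kHz) = 61.5 - 17*log10(17.8) = 61.5 - (21.26) = 40.24

40.24 dB


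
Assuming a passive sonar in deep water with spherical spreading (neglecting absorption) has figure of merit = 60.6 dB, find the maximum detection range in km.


At max range FOM = TL, so 20*log10(R) = 60.6
R = 10^(60.6/20) = 1071.52 m = 1.07 km

1.07 km


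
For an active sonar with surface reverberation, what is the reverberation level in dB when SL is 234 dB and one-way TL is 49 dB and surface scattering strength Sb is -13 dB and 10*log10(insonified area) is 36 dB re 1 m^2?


RL = SL - 2*TL + Sb + 10*log10(A) = 234 - 2*49 + (-13) + 36 = 159

159 dB


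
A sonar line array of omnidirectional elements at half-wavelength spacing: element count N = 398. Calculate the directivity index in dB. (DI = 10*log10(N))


DI = 10*log10(398) = 26.0

26.0 dB


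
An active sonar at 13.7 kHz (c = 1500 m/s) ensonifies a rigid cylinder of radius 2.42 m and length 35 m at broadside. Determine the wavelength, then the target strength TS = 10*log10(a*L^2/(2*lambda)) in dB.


Step 1: lambda = c/f = 1500/13700 = 0.10949 m
Step 2: TS = 10*log10(a*L^2/(2*lambda)) = 10*log10(2.42*35^2/(2*0.10949)) = 41.32

41.32 dB


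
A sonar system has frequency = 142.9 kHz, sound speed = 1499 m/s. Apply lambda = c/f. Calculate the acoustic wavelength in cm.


lambda = c/f = 1499 / 142900 = 0.0105 m = 1.05 cm

1.05 cm


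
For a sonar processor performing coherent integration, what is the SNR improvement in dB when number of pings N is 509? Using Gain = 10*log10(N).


27.07 dB


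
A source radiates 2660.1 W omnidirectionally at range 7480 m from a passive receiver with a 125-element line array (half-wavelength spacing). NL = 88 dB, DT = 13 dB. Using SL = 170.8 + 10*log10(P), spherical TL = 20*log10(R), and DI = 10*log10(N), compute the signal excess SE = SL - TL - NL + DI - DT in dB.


Step 1: SL = 170.8 + 10*log10(2660.1) = 205.05 dB
Step 2: TL = 20*log10(7480) = 77.48 dB
Step 3: DI = 10*log10(125) = 20.97 dB
Step 4: SE = SL - TL - NL + DI - DT = 205.05 - 77.48 - 88 + 20.97 - 13 = 47.54

47.54 dB


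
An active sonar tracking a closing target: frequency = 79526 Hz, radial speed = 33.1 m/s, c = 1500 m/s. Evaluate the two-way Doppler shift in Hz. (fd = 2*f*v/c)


fd = 2*f*v/c = 2 * 79526 * 33.1 / 1500 = 3509.75

3509.75 Hz


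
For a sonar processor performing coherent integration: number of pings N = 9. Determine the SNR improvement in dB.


9.54 dB


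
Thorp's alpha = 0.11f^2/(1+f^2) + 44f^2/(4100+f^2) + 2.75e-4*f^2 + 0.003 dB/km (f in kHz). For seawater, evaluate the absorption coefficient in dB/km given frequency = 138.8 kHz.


f^2 = 19265.44
alpha = 0.11*19265.44/(1+19265.44) + 44*19265.44/(4100+19265.44) + 2.75e-4*19265.44 + 0.003 = 41.69

41.69 dB/km


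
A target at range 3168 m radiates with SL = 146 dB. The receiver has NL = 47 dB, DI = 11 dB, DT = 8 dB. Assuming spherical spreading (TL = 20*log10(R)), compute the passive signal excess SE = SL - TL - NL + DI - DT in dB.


Step 1: TL = 20*log10(3168) = 70.02 dB
Step 2: SE = 146 - 70.02 - 47 + 11 - 8 = 31.98

31.98 dB


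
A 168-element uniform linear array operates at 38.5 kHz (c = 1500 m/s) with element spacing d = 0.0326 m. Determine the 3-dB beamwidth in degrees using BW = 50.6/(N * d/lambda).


0.36 deg


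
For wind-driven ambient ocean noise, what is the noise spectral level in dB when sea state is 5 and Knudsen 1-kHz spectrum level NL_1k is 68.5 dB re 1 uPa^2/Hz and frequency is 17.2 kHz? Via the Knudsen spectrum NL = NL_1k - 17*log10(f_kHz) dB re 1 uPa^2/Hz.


NL = NL_1k - 17*log10(f_kHz) = 68.5 - 17*log10(17.2) = 68.5 - (21.0) = 47.5

47.5 dB


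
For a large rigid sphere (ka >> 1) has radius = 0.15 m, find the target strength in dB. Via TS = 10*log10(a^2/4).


TS = 10*log10(0.15^2 / 4) = 10*log10(0.005625) = -22.5

-22.5 dB
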